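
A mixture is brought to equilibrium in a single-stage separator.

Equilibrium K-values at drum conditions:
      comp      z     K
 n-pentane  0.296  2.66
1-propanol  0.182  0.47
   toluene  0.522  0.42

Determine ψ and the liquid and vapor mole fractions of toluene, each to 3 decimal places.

Let ψ = V/F and solve Σ zᵢ(Kᵢ−1)/(1+ψ(Kᵢ−1)) = 0.
Check two-phase: ΣzᵢKᵢ = 1.092 > 1 and Σzᵢ/Kᵢ = 1.741 > 1, so g(0) = 0.092 > 0 and g(1) = -0.741 < 0.
Newton–Raphson from ψ = 0.5:
  ψ = 0.500: g = -0.2892, g' = -0.687 → ψ = 0.079
  ψ = 0.079: g = 0.0166, g' = -0.886 → ψ = 0.098
Converged at ψ = 0.098.
Compositions from xᵢ = zᵢ/(1+ψ(Kᵢ−1)), yᵢ = Kᵢxᵢ:
  n-pentane: x = 0.255, y = 0.677
  1-propanol: x = 0.192, y = 0.090
  toluene: x = 0.553, y = 0.232

ψ = 0.098, x_toluene = 0.553, y_toluene = 0.232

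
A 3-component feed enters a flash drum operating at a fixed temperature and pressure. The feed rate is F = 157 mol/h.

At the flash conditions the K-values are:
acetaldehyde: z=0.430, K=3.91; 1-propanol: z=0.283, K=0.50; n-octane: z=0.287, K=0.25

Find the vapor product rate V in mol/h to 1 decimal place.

V = 75.3 mol/h

Rachford–Rice: g(ψ) = Σ zᵢ(Kᵢ−1)/(1+ψ(Kᵢ−1)) = 0.
Feasibility: ΣzᵢKᵢ = 1.895, Σzᵢ/Kᵢ = 1.824 — both > 1, two phases present.
Newton iteration, ψ⁰ = 0.5:
  ψ = 0.500: g = -0.0234, g' = -1.143 → ψ = 0.480
Converged at ψ = 0.480.
Then V = ψ·F = 0.4796·157 = 75.3 mol/h and L = F − V = 81.7 mol/h.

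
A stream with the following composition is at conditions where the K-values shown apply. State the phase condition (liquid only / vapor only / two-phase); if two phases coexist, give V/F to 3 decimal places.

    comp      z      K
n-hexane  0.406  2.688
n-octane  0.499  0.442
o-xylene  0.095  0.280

ΣzᵢKᵢ = 1.338; Σzᵢ/Kᵢ = 1.619.
Both exceed 1, so a two-phase solution exists.
Let ψ = V/F and solve Σ zᵢ(Kᵢ−1)/(1+ψ(Kᵢ−1)) = 0.
Newton–Raphson from ψ = 0.52:
  ψ = 0.520: g = -0.1366, g' = -0.762 → ψ = 0.341
  ψ = 0.341: g = 0.0006, g' = -0.790 → ψ = 0.342
Converged at ψ = 0.342.

two-phase, V/F = 0.342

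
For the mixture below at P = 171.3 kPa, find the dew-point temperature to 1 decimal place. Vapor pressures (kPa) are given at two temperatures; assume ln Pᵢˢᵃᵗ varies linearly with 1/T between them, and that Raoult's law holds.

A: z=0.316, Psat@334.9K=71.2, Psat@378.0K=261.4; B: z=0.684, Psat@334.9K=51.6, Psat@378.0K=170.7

Dew-point temperature: Σzᵢ·P/Pᵢˢᵃᵗ(T) = 1. Interpolate ln Pᵢˢᵃᵗ = aᵢ + bᵢ/T.
  T = 334.9 K: ΣzᵢP/Pᵢˢᵃᵗ = 3.0310
  T = 378.0 K: ΣzᵢP/Pᵢˢᵃᵗ = 0.8935
  T = 356.4 K: ΣzᵢP/Pᵢˢᵃᵗ = 1.5878
  T = 367.2 K: ΣzᵢP/Pᵢˢᵃᵗ = 1.1810
  T = 372.6 K: ΣzᵢP/Pᵢˢᵃᵗ = 1.0251
  T = 375.3 K: ΣzᵢP/Pᵢˢᵃᵗ = 0.9566
Interpolating between 372.6 K and 375.3 K gives T ≈ 373.6 K.

T = 373.6 K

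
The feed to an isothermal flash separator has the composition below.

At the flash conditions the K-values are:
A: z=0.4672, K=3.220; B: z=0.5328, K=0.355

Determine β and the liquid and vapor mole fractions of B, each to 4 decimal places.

Let β = V/F and solve Σ zᵢ(Kᵢ−1)/(1+β(Kᵢ−1)) = 0.
g(0) = ΣzᵢKᵢ − 1 = 0.6935 and g(1) = 1 − Σzᵢ/Kᵢ = -0.6459, so a root lies in (0, 1).
Binary case is linear: z₁(K₁−1)(1+β(K₂−1)) + z₂(K₂−1)(1+β(K₁−1)) = 0
⇒ β = [z₁(K₁−1)+z₂(K₂−1)] / [−(K₁−1)(K₂−1)] = 0.69353/1.43190 = 0.4843
Compositions from xᵢ = zᵢ/(1+β(Kᵢ−1)), yᵢ = Kᵢxᵢ:
  A: x = 0.2251, y = 0.7249
  B: x = 0.7749, y = 0.2751

β = 0.4843, x_B = 0.7749, y_B = 0.2751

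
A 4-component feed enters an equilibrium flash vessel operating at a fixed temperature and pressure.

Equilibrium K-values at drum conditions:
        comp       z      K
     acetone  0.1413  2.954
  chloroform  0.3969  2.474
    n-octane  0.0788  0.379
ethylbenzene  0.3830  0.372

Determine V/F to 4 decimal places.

V/F = 0.5678

Material balance + equilibrium reduce to Σ zᵢ(Kᵢ−1)/(1+V/F(Kᵢ−1)) = 0.
Check two-phase: ΣzᵢKᵢ = 1.5717 > 1 and Σzᵢ/Kᵢ = 1.4457 > 1, so g(0) = 0.5717 > 0 and g(1) = -0.4457 < 0.
Newton–Raphson from V/F = 0.53:
  V/F = 0.5300: g = 0.03062, g' = -0.8089 → V/F = 0.5679
  V/F = 0.5679: g = -0.00008, g' = -0.8142 → V/F = 0.5678
Converged at V/F = 0.5678.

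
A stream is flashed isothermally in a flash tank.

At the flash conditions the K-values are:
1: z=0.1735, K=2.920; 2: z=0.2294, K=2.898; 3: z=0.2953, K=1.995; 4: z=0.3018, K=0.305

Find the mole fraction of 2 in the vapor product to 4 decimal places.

y_2 = 0.2648

Let β = V/F and solve Σ zᵢ(Kᵢ−1)/(1+β(Kᵢ−1)) = 0.
g(0) = ΣzᵢKᵢ − 1 = 0.8526 and g(1) = 1 − Σzᵢ/Kᵢ = -0.2761, so a root lies in (0, 1).
Newton iteration, β⁰ = 0.5:
  β = 0.5000: g = 0.26811, g' = -0.8568 → β = 0.8129
  β = 0.8129: g = -0.01842, g' = -1.0850 → β = 0.7959
  β = 0.7959: g = -0.00028, g' = -1.0524 → β = 0.7957
Converged at β = 0.7957.
Compositions from xᵢ = zᵢ/(1+β(Kᵢ−1)), yᵢ = Kᵢxᵢ:
  1: x = 0.0686, y = 0.2004
  2: x = 0.0914, y = 0.2648
  3: x = 0.1648, y = 0.3288
  4: x = 0.6752, y = 0.2059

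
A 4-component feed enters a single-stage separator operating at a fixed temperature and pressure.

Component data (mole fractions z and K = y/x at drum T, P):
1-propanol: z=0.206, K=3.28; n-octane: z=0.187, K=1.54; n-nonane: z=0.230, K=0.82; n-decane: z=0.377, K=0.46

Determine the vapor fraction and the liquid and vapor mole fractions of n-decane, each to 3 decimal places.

Material balance + equilibrium reduce to Σ zᵢ(Kᵢ−1)/(1+ψ(Kᵢ−1)) = 0.
Check two-phase: ΣzᵢKᵢ = 1.326 > 1 and Σzᵢ/Kᵢ = 1.284 > 1, so g(0) = 0.326 > 0 and g(1) = -0.284 < 0.
Newton iteration, ψ⁰ = 0.5:
  ψ = 0.500: g = -0.0254, g' = -0.483 → ψ = 0.447
  ψ = 0.447: g = 0.0004, g' = -0.498 → ψ = 0.448
Converged at ψ = 0.448.
Compositions from xᵢ = zᵢ/(1+ψ(Kᵢ−1)), yᵢ = Kᵢxᵢ:
  1-propanol: x = 0.102, y = 0.334
  n-octane: x = 0.151, y = 0.232
  n-nonane: x = 0.250, y = 0.205
  n-decane: x = 0.497, y = 0.229

ψ = 0.448, x_n-decane = 0.497, y_n-decane = 0.229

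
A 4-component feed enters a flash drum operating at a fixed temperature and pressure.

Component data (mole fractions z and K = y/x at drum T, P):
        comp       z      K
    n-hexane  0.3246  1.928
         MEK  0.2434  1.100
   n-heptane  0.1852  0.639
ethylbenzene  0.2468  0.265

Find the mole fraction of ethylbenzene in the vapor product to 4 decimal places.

y_ethylbenzene = 0.0756

Rachford–Rice: g(β) = Σ zᵢ(Kᵢ−1)/(1+β(Kᵢ−1)) = 0.
Feasibility: ΣzᵢKᵢ = 1.0773, Σzᵢ/Kᵢ = 1.6108 — both > 1, two phases present.
Iterate (Newton) starting at β = 0.5:
  β = 0.5000: g = -0.13944, g' = -0.5018 → β = 0.2221
  β = 0.2221: g = -0.01593, g' = -0.4134 → β = 0.1836
  β = 0.1836: g = -0.00003, g' = -0.4123 → β = 0.1835
Converged at β = 0.1835.
Compositions from xᵢ = zᵢ/(1+β(Kᵢ−1)), yᵢ = Kᵢxᵢ:
  n-hexane: x = 0.2774, y = 0.5347
  MEK: x = 0.2390, y = 0.2629
  n-heptane: x = 0.1983, y = 0.1267
  ethylbenzene: x = 0.2853, y = 0.0756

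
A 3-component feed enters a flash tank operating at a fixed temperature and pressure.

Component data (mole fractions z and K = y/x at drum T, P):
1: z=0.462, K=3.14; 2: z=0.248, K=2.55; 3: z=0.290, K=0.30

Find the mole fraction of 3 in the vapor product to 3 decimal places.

Rachford–Rice: g(β) = Σ zᵢ(Kᵢ−1)/(1+β(Kᵢ−1)) = 0.
g(0) = ΣzᵢKᵢ − 1 = 1.170 and g(1) = 1 − Σzᵢ/Kᵢ = -0.211, so a root lies in (0, 1).
Newton iteration, β⁰ = 0.5:
  β = 0.500: g = 0.3819, g' = -1.019 → β = 0.875
  β = 0.875: g = -0.0161, g' = -1.309 → β = 0.862
Converged at β = 0.862.
Compositions from xᵢ = zᵢ/(1+β(Kᵢ−1)), yᵢ = Kᵢxᵢ:
  1: x = 0.162, y = 0.510
  2: x = 0.106, y = 0.271
  3: x = 0.731, y = 0.219

y_3 = 0.219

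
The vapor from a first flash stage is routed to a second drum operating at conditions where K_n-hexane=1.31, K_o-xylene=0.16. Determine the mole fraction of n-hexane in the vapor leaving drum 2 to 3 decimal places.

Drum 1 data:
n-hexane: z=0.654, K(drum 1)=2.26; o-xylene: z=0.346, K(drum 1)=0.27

y_n-hexane (drum 2) = 0.957

Drum 1:
Newton–Raphson from ψ₁ = 0.5:
  ψ₁ = 0.500: g = 0.1078, g' = -0.848 → ψ₁ = 0.627
  ψ₁ = 0.627: g = -0.0055, g' = -0.951 → ψ₁ = 0.621
Converged at ψ₁ = 0.621.
Drum-1 compositions:
  n-hexane: x = 0.367, y = 0.829
  o-xylene: x = 0.633, y = 0.171
Drum-2 feed = drum-1 vapor: z₂ = (0.8290, 0.1710).
Drum 2:
Material balance + equilibrium reduce to Σ zᵢ(Kᵢ−1)/(1+ψ₂(Kᵢ−1)) = 0.
g(0) = ΣzᵢKᵢ − 1 = 0.113 and g(1) = 1 − Σzᵢ/Kᵢ = -0.701, so a root lies in (0, 1).
Binary case is linear: z₁(K₁−1)(1+ψ₂(K₂−1)) + z₂(K₂−1)(1+ψ₂(K₁−1)) = 0
⇒ ψ₂ = [z₁(K₁−1)+z₂(K₂−1)] / [−(K₁−1)(K₂−1)] = 0.1134/0.2604 = 0.435
  n-hexane: x = 0.730, y = 0.957
  o-xylene: x = 0.270, y = 0.043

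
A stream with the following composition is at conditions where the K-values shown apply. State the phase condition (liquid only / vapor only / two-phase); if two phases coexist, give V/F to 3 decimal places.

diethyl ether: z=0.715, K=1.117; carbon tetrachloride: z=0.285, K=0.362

liquid only

ΣzᵢKᵢ = 0.902; Σzᵢ/Kᵢ = 1.427.
Since ΣzᵢKᵢ < 1 the mixture is below its bubble point — single liquid phase.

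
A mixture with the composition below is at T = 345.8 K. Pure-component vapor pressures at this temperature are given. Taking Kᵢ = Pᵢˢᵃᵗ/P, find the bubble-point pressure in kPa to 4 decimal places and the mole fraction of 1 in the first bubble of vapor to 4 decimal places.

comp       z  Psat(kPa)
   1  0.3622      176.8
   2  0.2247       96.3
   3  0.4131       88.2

At the bubble point ψ → 0, so ΣzᵢKᵢ = 1 with Kᵢ = Pᵢˢᵃᵗ/P ⇒ P = ΣzᵢPᵢˢᵃᵗ.
P = 0.3622·176.8 + 0.2247·96.3 + 0.4131·88.2 = 122.1110 kPa
yᵢ = zᵢPᵢˢᵃᵗ/P ⇒ y_1 = 0.3622·176.8/122.1110 = 0.5244

Pbub = 122.1110 kPa, y_1 = 0.5244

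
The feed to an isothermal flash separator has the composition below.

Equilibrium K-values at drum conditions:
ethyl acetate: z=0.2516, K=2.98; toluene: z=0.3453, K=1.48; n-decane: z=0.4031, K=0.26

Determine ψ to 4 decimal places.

ψ = 0.3917

Material balance + equilibrium reduce to Σ zᵢ(Kᵢ−1)/(1+ψ(Kᵢ−1)) = 0.
Feasibility: ΣzᵢKᵢ = 1.3656, Σzᵢ/Kᵢ = 1.8681 — both > 1, two phases present.
Iterate (Newton) starting at ψ = 0.5:
  ψ = 0.5000: g = -0.08948, g' = -0.8570 → ψ = 0.3956
  ψ = 0.3956: g = -0.00310, g' = -0.8076 → ψ = 0.3917
Converged at ψ = 0.3917.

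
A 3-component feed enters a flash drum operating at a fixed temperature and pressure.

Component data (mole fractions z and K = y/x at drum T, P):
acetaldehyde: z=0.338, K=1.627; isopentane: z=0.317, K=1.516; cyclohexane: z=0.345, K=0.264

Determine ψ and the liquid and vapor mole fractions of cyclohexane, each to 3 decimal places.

ψ = 0.287, x_cyclohexane = 0.438, y_cyclohexane = 0.116

Material balance + equilibrium reduce to Σ zᵢ(Kᵢ−1)/(1+ψ(Kᵢ−1)) = 0.
Check two-phase: ΣzᵢKᵢ = 1.122 > 1 and Σzᵢ/Kᵢ = 1.724 > 1, so g(0) = 0.122 > 0 and g(1) = -0.724 < 0.
Iterate (Newton) starting at ψ = 0.5:
  ψ = 0.500: g = -0.1104, g' = -0.598 → ψ = 0.315
  ψ = 0.315: g = -0.0131, g' = -0.472 → ψ = 0.288
  ψ = 0.288: g = -0.0002, g' = -0.460 → ψ = 0.287
Converged at ψ = 0.287.
Compositions from xᵢ = zᵢ/(1+ψ(Kᵢ−1)), yᵢ = Kᵢxᵢ:
  acetaldehyde: x = 0.286, y = 0.466
  isopentane: x = 0.276, y = 0.419
  cyclohexane: x = 0.438, y = 0.116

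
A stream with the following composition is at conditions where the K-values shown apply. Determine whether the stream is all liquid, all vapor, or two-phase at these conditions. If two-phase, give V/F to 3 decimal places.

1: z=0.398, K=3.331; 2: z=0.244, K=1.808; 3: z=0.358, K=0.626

all vapor

ΣzᵢKᵢ = 1.991; Σzᵢ/Kᵢ = 0.826.
Since Σzᵢ/Kᵢ < 1 the mixture is above its dew point — single vapor phase.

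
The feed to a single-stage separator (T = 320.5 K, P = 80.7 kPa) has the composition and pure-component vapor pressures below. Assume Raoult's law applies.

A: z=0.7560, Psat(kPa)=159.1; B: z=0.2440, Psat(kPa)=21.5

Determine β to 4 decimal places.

β = 0.7794

Raoult's law: Kᵢ = Pᵢˢᵃᵗ/P = Pᵢˢᵃᵗ/80.7.
  K_A = 159.1/80.7 = 1.971499, K_B = 21.5/80.7 = 0.266419
Rachford–Rice: g(β) = Σ zᵢ(Kᵢ−1)/(1+β(Kᵢ−1)) = 0.
Check two-phase: ΣzᵢKᵢ = 1.5555 > 1 and Σzᵢ/Kᵢ = 1.2993 > 1, so g(0) = 0.5555 > 0 and g(1) = -0.2993 < 0.
Binary case is linear: z₁(K₁−1)(1+β(K₂−1)) + z₂(K₂−1)(1+β(K₁−1)) = 0
⇒ β = [z₁(K₁−1)+z₂(K₂−1)] / [−(K₁−1)(K₂−1)] = 0.55546/0.71267 = 0.7794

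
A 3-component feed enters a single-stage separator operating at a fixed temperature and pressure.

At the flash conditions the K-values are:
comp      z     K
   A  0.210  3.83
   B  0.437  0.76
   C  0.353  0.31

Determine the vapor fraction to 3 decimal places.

ψ = 0.186

Let ψ = V/F and solve Σ zᵢ(Kᵢ−1)/(1+ψ(Kᵢ−1)) = 0.
Feasibility: ΣzᵢKᵢ = 1.246, Σzᵢ/Kᵢ = 1.769 — both > 1, two phases present.
Newton iteration, ψ⁰ = 0.5:
  ψ = 0.500: g = -0.2450, g' = -0.713 → ψ = 0.156
  ψ = 0.156: g = 0.0301, g' = -1.047 → ψ = 0.185
  ψ = 0.185: g = 0.0011, g' = -0.973 → ψ = 0.186
Converged at ψ = 0.186.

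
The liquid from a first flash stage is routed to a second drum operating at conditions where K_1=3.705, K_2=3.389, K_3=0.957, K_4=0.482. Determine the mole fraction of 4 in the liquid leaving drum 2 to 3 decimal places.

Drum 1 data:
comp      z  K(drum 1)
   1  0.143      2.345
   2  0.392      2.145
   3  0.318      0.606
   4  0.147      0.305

Drum 1:
Material balance + equilibrium reduce to Σ zᵢ(Kᵢ−1)/(1+ψ₁(Kᵢ−1)) = 0.
g(0) = ΣzᵢKᵢ − 1 = 0.414 and g(1) = 1 − Σzᵢ/Kᵢ = -0.250, so a root lies in (0, 1).
Newton iteration, ψ₁⁰ = 0.56:
  ψ₁ = 0.560: g = 0.0552, g' = -0.547 → ψ₁ = 0.661
  ψ₁ = 0.661: g = -0.0011, g' = -0.572 → ψ₁ = 0.659
Converged at ψ₁ = 0.659.
Drum-1 compositions:
  1: x = 0.076, y = 0.178
  2: x = 0.223, y = 0.479
  3: x = 0.430, y = 0.260
  4: x = 0.271, y = 0.083
Drum-2 feed = drum-1 liquid: z₂ = (0.0758, 0.2234, 0.4295, 0.2712).
Drum 2:
Newton–Raphson from ψ₂ = 0.5:
  ψ₂ = 0.500: g = 0.1219, g' = -0.498 → ψ₂ = 0.745
  ψ₂ = 0.745: g = 0.0123, g' = -0.420 → ψ₂ = 0.774
Converged at ψ₂ = 0.774.
  1: x = 0.025, y = 0.091
  2: x = 0.078, y = 0.266
  3: x = 0.444, y = 0.425
  4: x = 0.453, y = 0.218

x_4 (drum 2) = 0.453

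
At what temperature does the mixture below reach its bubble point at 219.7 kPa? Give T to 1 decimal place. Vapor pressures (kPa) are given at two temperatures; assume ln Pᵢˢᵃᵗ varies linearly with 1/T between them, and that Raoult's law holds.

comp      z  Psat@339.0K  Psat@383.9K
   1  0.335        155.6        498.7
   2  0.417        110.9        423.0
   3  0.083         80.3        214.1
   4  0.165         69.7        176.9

Bubble-point temperature: ΣzᵢPᵢˢᵃᵗ(T) = P. Interpolate ln Pᵢˢᵃᵗ = aᵢ + bᵢ/T.
  T = 339.0 K: ΣzᵢPᵢˢᵃᵗ = 116.54 kPa
  T = 383.9 K: ΣzᵢPᵢˢᵃᵗ = 390.41 kPa
  T = 361.4 K: ΣzᵢPᵢˢᵃᵗ = 220.69 kPa
  T = 350.2 K: ΣzᵢPᵢˢᵃᵗ = 161.92 kPa
  T = 355.8 K: ΣzᵢPᵢˢᵃᵗ = 189.47 kPa
  T = 358.6 K: ΣzᵢPᵢˢᵃᵗ = 204.60 kPa
Interpolating between 358.6 K and 361.4 K gives T ≈ 361.2 K.

T = 361.2 K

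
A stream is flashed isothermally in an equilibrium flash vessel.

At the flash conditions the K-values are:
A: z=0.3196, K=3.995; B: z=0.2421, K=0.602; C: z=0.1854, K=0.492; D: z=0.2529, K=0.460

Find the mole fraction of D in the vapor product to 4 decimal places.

Let β = V/F and solve Σ zᵢ(Kᵢ−1)/(1+β(Kᵢ−1)) = 0.
g(0) = ΣzᵢKᵢ − 1 = 0.6301 and g(1) = 1 − Σzᵢ/Kᵢ = -0.4088, so a root lies in (0, 1).
Iterate (Newton) starting at β = 0.5:
  β = 0.5000: g = -0.05036, g' = -0.7437 → β = 0.4323
  β = 0.4323: g = 0.00191, g' = -0.8044 → β = 0.4347
Converged at β = 0.4347.
Compositions from xᵢ = zᵢ/(1+β(Kᵢ−1)), yᵢ = Kᵢxᵢ:
  A: x = 0.1388, y = 0.5547
  B: x = 0.2927, y = 0.1762
  C: x = 0.2379, y = 0.1171
  D: x = 0.3305, y = 0.1520

y_D = 0.1520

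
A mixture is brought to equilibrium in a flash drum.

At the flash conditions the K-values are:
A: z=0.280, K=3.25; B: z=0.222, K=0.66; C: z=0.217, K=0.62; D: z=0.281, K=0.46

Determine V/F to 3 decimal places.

Rachford–Rice: g(V/F) = Σ zᵢ(Kᵢ−1)/(1+V/F(Kᵢ−1)) = 0.
Check two-phase: ΣzᵢKᵢ = 1.320 > 1 and Σzᵢ/Kᵢ = 1.383 > 1, so g(0) = 0.320 > 0 and g(1) = -0.383 < 0.
Newton–Raphson from V/F = 0.5:
  V/F = 0.500: g = -0.1041, g' = -0.553 → V/F = 0.312
  V/F = 0.312: g = 0.0100, g' = -0.681 → V/F = 0.326
Converged at V/F = 0.326.

V/F = 0.326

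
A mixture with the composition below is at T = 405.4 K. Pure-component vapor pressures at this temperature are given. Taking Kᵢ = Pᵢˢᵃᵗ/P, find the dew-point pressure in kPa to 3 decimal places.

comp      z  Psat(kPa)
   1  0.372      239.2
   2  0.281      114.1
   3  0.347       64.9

Pdew = 106.785 kPa

At the dew point ψ → 1, so Σzᵢ/Kᵢ = 1 with Kᵢ = Pᵢˢᵃᵗ/P ⇒ 1/P = Σzᵢ/Pᵢˢᵃᵗ.
1/P = 0.372/239.2 + 0.281/114.1 + 0.347/64.9 = 0.009365 ⇒ P = 106.785 kPa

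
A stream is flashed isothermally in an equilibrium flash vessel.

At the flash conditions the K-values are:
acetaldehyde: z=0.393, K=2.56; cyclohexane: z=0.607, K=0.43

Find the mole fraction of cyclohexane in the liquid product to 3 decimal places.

x_cyclohexane = 0.732

Let ψ = V/F and solve Σ zᵢ(Kᵢ−1)/(1+ψ(Kᵢ−1)) = 0.
Check two-phase: ΣzᵢKᵢ = 1.267 > 1 and Σzᵢ/Kᵢ = 1.565 > 1, so g(0) = 0.267 > 0 and g(1) = -0.565 < 0.
Binary case is linear: z₁(K₁−1)(1+ψ(K₂−1)) + z₂(K₂−1)(1+ψ(K₁−1)) = 0
⇒ ψ = [z₁(K₁−1)+z₂(K₂−1)] / [−(K₁−1)(K₂−1)] = 0.2671/0.8892 = 0.300
Compositions from xᵢ = zᵢ/(1+ψ(Kᵢ−1)), yᵢ = Kᵢxᵢ:
  acetaldehyde: x = 0.268, y = 0.685
  cyclohexane: x = 0.732, y = 0.315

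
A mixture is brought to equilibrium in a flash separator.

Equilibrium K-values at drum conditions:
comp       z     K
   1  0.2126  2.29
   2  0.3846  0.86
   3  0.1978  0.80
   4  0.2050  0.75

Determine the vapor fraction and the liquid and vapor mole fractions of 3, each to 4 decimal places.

ψ = 0.5388, x_3 = 0.2217, y_3 = 0.1773

Let ψ = V/F and solve Σ zᵢ(Kᵢ−1)/(1+ψ(Kᵢ−1)) = 0.
Feasibility: ΣzᵢKᵢ = 1.1296, Σzᵢ/Kᵢ = 1.0606 — both > 1, two phases present.
Newton iteration, ψ⁰ = 0.5:
  ψ = 0.5000: g = 0.00630, g' = -0.1660 → ψ = 0.5379
  ψ = 0.5379: g = 0.00013, g' = -0.1591 → ψ = 0.5388
Converged at ψ = 0.5388.
Compositions from xᵢ = zᵢ/(1+ψ(Kᵢ−1)), yᵢ = Kᵢxᵢ:
  1: x = 0.1254, y = 0.2872
  2: x = 0.4160, y = 0.3577
  3: x = 0.2217, y = 0.1773
  4: x = 0.2369, y = 0.1777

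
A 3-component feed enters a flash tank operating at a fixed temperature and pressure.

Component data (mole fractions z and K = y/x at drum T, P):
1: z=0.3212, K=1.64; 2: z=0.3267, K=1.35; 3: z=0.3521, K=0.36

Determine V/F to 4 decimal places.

Iterate (Newton) starting at V/F = 0.5:
  V/F = 0.5000: g = -0.07834, g' = -0.4164 → V/F = 0.3119
  V/F = 0.3119: g = -0.00708, g' = -0.3491 → V/F = 0.2916
  V/F = 0.2916: g = -0.00005, g' = -0.3444 → V/F = 0.2914
Converged at V/F = 0.2914.

V/F = 0.2914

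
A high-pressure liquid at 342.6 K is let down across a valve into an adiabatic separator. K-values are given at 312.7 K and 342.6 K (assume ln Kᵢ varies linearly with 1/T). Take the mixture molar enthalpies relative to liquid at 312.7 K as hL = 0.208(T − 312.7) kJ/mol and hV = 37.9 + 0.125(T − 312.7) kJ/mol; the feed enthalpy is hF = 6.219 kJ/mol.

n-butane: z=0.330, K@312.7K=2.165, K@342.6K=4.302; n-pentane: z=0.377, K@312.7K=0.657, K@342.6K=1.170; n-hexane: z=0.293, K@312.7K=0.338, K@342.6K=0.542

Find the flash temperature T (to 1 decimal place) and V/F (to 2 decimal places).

Adiabatic flash: solve Rachford–Rice at each trial T, then check hF = ψ·hV(T) + (1−ψ)·hL(T).
  T = 312.7 K: K = (2.165, 0.657, 0.338), RR gives ψ = 0.105, H_out = 3.976 kJ/mol
  T = 342.6 K: K = (4.302, 1.170, 0.542), RR gives ψ = 1.000, H_out = 41.638 kJ/mol
  T = 327.6 K: K = (3.096, 0.888, 0.432), RR gives ψ = 0.617, H_out = 25.726 kJ/mol
  T = 320.1 K: K = (2.597, 0.766, 0.383), RR gives ψ = 0.370, H_out = 15.349 kJ/mol
  T = 316.4 K: K = (2.374, 0.710, 0.360), RR gives ψ = 0.243, H_out = 9.914 kJ/mol
  T = 314.5 K: K = (2.265, 0.682, 0.349), RR gives ψ = 0.174, H_out = 6.948 kJ/mol
  T = 313.6 K: K = (2.214, 0.670, 0.343), RR gives ψ = 0.140, H_out = 5.484 kJ/mol
  T = 314.1 K: K = (2.242, 0.677, 0.346), RR gives ψ = 0.159, H_out = 6.302 kJ/mol
Linear interpolation between T = 313.6 (H_out = 5.484) and T = 314.1 (H_out = 6.302) on hF = 6.219 gives T ≈ 314.0 K, at which ψ = 0.16.

T = 314.0 K, V/F = 0.16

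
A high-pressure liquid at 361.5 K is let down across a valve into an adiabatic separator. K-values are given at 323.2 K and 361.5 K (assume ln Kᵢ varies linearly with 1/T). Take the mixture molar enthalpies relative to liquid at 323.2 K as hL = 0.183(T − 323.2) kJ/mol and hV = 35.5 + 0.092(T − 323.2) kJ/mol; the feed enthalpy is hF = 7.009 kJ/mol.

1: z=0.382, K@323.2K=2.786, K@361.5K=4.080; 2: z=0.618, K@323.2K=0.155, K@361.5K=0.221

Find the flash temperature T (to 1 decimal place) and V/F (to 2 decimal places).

Adiabatic flash: solve Rachford–Rice at each trial T, then check hF = ψ·hV(T) + (1−ψ)·hL(T).
  T = 323.2 K: K = (2.786, 0.155), RR gives ψ = 0.106, H_out = 3.765 kJ/mol
  T = 361.5 K: K = (4.080, 0.221), RR gives ψ = 0.290, H_out = 16.284 kJ/mol
  T = 342.4 K: K = (3.409, 0.187), RR gives ψ = 0.213, H_out = 10.715 kJ/mol
  T = 332.8 K: K = (3.091, 0.171), RR gives ψ = 0.165, H_out = 7.473 kJ/mol
  T = 328.0 K: K = (2.937, 0.163), RR gives ψ = 0.137, H_out = 5.688 kJ/mol
  T = 330.4 K: K = (3.013, 0.167), RR gives ψ = 0.151, H_out = 6.596 kJ/mol
Linear interpolation between T = 330.4 (H_out = 6.596) and T = 332.8 (H_out = 7.473) on hF = 7.009 gives T ≈ 331.5 K, at which ψ = 0.16.

T = 331.5 K, V/F = 0.16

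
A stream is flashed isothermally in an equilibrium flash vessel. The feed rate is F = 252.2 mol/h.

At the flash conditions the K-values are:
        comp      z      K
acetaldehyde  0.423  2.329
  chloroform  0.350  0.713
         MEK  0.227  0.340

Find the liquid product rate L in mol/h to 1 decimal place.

L = 127.6 mol/h

Material balance + equilibrium reduce to Σ zᵢ(Kᵢ−1)/(1+β(Kᵢ−1)) = 0.
Check two-phase: ΣzᵢKᵢ = 1.312 > 1 and Σzᵢ/Kᵢ = 1.340 > 1, so g(0) = 0.312 > 0 and g(1) = -0.340 < 0.
Iterate (Newton) starting at β = 0.5:
  β = 0.500: g = -0.0032, g' = -0.529 → β = 0.494
Converged at β = 0.494.
Then V = β·F = 0.4940·252.2 = 124.6 mol/h and L = F − V = 127.6 mol/h.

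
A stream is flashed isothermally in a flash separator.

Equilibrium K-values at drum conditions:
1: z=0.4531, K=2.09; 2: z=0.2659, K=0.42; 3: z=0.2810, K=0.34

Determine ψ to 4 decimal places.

Material balance + equilibrium reduce to Σ zᵢ(Kᵢ−1)/(1+ψ(Kᵢ−1)) = 0.
Feasibility: ΣzᵢKᵢ = 1.1542, Σzᵢ/Kᵢ = 1.6764 — both > 1, two phases present.
Newton iteration, ψ⁰ = 0.5:
  ψ = 0.5000: g = -0.17436, g' = -0.6756 → ψ = 0.2419
  ψ = 0.2419: g = -0.00928, g' = -0.6315 → ψ = 0.2272
  ψ = 0.2272: g = 0.00002, g' = -0.6339 → ψ = 0.2273
Converged at ψ = 0.2273.

ψ = 0.2273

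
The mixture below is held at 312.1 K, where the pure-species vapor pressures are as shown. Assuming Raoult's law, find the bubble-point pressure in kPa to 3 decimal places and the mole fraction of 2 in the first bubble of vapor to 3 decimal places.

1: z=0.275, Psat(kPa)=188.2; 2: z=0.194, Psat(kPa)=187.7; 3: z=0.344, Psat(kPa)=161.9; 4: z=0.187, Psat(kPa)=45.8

At the bubble point ψ → 0, so ΣzᵢKᵢ = 1 with Kᵢ = Pᵢˢᵃᵗ/P ⇒ P = ΣzᵢPᵢˢᵃᵗ.
P = 0.275·188.2 + 0.194·187.7 + 0.344·161.9 + 0.187·45.8 = 152.427 kPa
yᵢ = zᵢPᵢˢᵃᵗ/P ⇒ y_2 = 0.194·187.7/152.427 = 0.239

Pbub = 152.427 kPa, y_2 = 0.239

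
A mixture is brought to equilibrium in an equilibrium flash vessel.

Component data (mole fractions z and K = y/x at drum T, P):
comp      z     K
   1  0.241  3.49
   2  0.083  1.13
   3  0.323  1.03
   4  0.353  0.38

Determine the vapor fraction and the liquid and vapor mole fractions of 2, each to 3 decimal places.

ψ = 0.449, x_2 = 0.078, y_2 = 0.089

Material balance + equilibrium reduce to Σ zᵢ(Kᵢ−1)/(1+ψ(Kᵢ−1)) = 0.
Feasibility: ΣzᵢKᵢ = 1.402, Σzᵢ/Kᵢ = 1.385 — both > 1, two phases present.
Newton iteration, ψ⁰ = 0.66:
  ψ = 0.660: g = -0.1240, g' = -0.604 → ψ = 0.455
  ψ = 0.455: g = -0.0036, g' = -0.593 → ψ = 0.449
Converged at ψ = 0.449.
Compositions from xᵢ = zᵢ/(1+ψ(Kᵢ−1)), yᵢ = Kᵢxᵢ:
  1: x = 0.114, y = 0.397
  2: x = 0.078, y = 0.089
  3: x = 0.319, y = 0.328
  4: x = 0.489, y = 0.186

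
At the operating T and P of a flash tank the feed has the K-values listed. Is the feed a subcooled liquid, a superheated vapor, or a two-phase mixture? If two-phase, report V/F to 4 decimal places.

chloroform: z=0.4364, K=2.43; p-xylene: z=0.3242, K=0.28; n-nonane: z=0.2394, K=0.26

two-phase, V/F = 0.2049

ΣzᵢKᵢ = 1.2135; Σzᵢ/Kᵢ = 2.2582.
Both exceed 1, so a two-phase solution exists.
Material balance + equilibrium reduce to Σ zᵢ(Kᵢ−1)/(1+ψ(Kᵢ−1)) = 0.
Newton–Raphson from ψ = 0.5:
  ψ = 0.5000: g = -0.28205, g' = -1.0440 → ψ = 0.2298
  ψ = 0.2298: g = -0.02350, g' = -0.9372 → ψ = 0.2048
  ψ = 0.2048: g = 0.00012, g' = -0.9472 → ψ = 0.2049
Converged at ψ = 0.2049.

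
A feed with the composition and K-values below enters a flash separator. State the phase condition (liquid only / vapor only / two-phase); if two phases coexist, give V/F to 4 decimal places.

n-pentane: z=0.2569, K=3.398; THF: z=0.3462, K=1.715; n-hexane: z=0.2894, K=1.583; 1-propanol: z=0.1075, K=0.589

ΣzᵢKᵢ = 1.9881; Σzᵢ/Kᵢ = 0.6428.
Since Σzᵢ/Kᵢ < 1 the mixture is above its dew point — single vapor phase.

vapor only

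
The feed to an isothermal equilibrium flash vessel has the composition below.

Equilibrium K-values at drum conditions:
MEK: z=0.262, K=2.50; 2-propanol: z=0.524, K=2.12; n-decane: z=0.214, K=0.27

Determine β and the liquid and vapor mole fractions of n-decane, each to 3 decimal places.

β = 0.903, x_n-decane = 0.628, y_n-decane = 0.170

Newton iteration, β⁰ = 0.5:
  β = 0.500: g = 0.3548, g' = -0.745 → β = 0.976
  β = 0.976: g = -0.1033, g' = -1.626 → β = 0.912
  β = 0.912: g = -0.0116, g' = -1.288 → β = 0.903
Converged at β = 0.903.
Compositions from xᵢ = zᵢ/(1+β(Kᵢ−1)), yᵢ = Kᵢxᵢ:
  MEK: x = 0.111, y = 0.278
  2-propanol: x = 0.260, y = 0.552
  n-decane: x = 0.628, y = 0.170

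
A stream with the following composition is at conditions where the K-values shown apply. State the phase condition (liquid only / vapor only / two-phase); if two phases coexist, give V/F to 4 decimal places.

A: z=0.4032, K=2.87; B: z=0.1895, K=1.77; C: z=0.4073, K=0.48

ΣzᵢKᵢ = 1.6881; Σzᵢ/Kᵢ = 1.0961.
Both exceed 1, so a two-phase solution exists.
Rachford–Rice: g(ψ) = Σ zᵢ(Kᵢ−1)/(1+ψ(Kᵢ−1)) = 0.
Newton–Raphson from ψ = 0.58:
  ψ = 0.5800: g = 0.15930, g' = -0.6039 → ψ = 0.8438
  ψ = 0.8438: g = 0.00356, g' = -0.6031 → ψ = 0.8497
Converged at ψ = 0.8497.

two-phase, V/F = 0.8497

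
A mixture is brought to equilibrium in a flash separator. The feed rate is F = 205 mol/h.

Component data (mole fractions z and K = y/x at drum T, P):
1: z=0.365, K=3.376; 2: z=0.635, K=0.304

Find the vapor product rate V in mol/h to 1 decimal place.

Rachford–Rice: g(V/F) = Σ zᵢ(Kᵢ−1)/(1+V/F(Kᵢ−1)) = 0.
Feasibility: ΣzᵢKᵢ = 1.425, Σzᵢ/Kᵢ = 2.197 — both > 1, two phases present.
Iterate (Newton) starting at V/F = 0.47:
  V/F = 0.470: g = -0.2471, g' = -1.139 → V/F = 0.253
  V/F = 0.253: g = 0.0051, g' = -1.257 → V/F = 0.257
Converged at V/F = 0.257.
Then V = V/F·F = 0.2572·205 = 52.7 mol/h and L = F − V = 152.3 mol/h.

V = 52.7 mol/h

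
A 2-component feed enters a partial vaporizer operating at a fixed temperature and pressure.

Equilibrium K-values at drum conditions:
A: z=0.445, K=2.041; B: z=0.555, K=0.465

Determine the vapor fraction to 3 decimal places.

ψ = 0.299

Binary case is linear: z₁(K₁−1)(1+ψ(K₂−1)) + z₂(K₂−1)(1+ψ(K₁−1)) = 0
⇒ ψ = [z₁(K₁−1)+z₂(K₂−1)] / [−(K₁−1)(K₂−1)] = 0.1663/0.5569 = 0.299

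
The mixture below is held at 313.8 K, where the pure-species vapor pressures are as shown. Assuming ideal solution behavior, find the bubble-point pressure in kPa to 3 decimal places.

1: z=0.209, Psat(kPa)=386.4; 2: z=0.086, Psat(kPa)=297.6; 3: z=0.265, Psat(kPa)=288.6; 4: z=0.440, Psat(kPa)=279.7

At the bubble point ψ → 0, so ΣzᵢKᵢ = 1 with Kᵢ = Pᵢˢᵃᵗ/P ⇒ P = ΣzᵢPᵢˢᵃᵗ.
P = 0.209·386.4 + 0.086·297.6 + 0.265·288.6 + 0.440·279.7 = 305.898 kPa

Pbub = 305.898 kPa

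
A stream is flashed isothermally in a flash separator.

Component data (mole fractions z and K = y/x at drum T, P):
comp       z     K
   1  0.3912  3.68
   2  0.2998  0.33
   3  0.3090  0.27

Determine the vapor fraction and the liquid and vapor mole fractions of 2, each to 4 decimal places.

ψ = 0.3310, x_2 = 0.3852, y_2 = 0.1271

Material balance + equilibrium reduce to Σ zᵢ(Kᵢ−1)/(1+ψ(Kᵢ−1)) = 0.
Feasibility: ΣzᵢKᵢ = 1.6220, Σzᵢ/Kᵢ = 2.1592 — both > 1, two phases present.
Newton–Raphson from ψ = 0.56:
  ψ = 0.5600: g = -0.28380, g' = -1.2651 → ψ = 0.3357
  ψ = 0.3357: g = -0.00602, g' = -1.2916 → ψ = 0.3310
Converged at ψ = 0.3310.
Compositions from xᵢ = zᵢ/(1+ψ(Kᵢ−1)), yᵢ = Kᵢxᵢ:
  1: x = 0.2073, y = 0.7629
  2: x = 0.3852, y = 0.1271
  3: x = 0.4075, y = 0.1100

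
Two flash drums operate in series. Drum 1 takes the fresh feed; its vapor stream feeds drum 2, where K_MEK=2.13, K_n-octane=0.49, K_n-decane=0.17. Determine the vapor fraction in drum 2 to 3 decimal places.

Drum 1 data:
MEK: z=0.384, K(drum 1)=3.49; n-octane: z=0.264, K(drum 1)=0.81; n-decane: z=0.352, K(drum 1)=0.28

Drum 1:
Rachford–Rice: g(ψ₁) = Σ zᵢ(Kᵢ−1)/(1+ψ₁(Kᵢ−1)) = 0.
g(0) = ΣzᵢKᵢ − 1 = 0.653 and g(1) = 1 − Σzᵢ/Kᵢ = -0.693, so a root lies in (0, 1).
Newton–Raphson from ψ₁ = 0.5:
  ψ₁ = 0.500: g = -0.0255, g' = -0.930 → ψ₁ = 0.473
Converged at ψ₁ = 0.473.
Drum-1 compositions:
  MEK: x = 0.176, y = 0.616
  n-octane: x = 0.290, y = 0.235
  n-decane: x = 0.534, y = 0.149
Drum-2 feed = drum-1 vapor: z₂ = (0.6157, 0.2349, 0.1494).
Drum 2:
Rachford–Rice: g(ψ₂) = Σ zᵢ(Kᵢ−1)/(1+ψ₂(Kᵢ−1)) = 0.
Feasibility: ΣzᵢKᵢ = 1.452, Σzᵢ/Kᵢ = 1.647 — both > 1, two phases present.
Iterate (Newton) starting at ψ₂ = 0.5:
  ψ₂ = 0.500: g = 0.0718, g' = -0.732 → ψ₂ = 0.598
  ψ₂ = 0.598: g = -0.0035, g' = -0.812 → ψ₂ = 0.594
Converged at ψ₂ = 0.594.
  MEK: x = 0.368, y = 0.785
  n-octane: x = 0.337, y = 0.165
  n-decane: x = 0.295, y = 0.050

V/F (drum 2) = 0.594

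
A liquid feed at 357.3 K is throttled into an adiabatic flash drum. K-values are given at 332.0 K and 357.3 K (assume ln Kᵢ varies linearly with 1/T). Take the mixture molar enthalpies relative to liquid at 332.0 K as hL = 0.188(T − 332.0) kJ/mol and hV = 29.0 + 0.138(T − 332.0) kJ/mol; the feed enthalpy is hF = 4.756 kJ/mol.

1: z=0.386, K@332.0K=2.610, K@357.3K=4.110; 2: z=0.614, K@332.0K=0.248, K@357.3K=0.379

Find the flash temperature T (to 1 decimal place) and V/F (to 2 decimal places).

T = 333.5 K, V/F = 0.15

Adiabatic flash: solve Rachford–Rice at each trial T, then check hF = ψ·hV(T) + (1−ψ)·hL(T).
  T = 332.0 K: K = (2.610, 0.248), RR gives ψ = 0.132, H_out = 3.826 kJ/mol
  T = 357.3 K: K = (4.110, 0.379), RR gives ψ = 0.424, H_out = 16.520 kJ/mol
  T = 344.6 K: K = (3.300, 0.309), RR gives ψ = 0.291, H_out = 10.635 kJ/mol
  T = 338.3 K: K = (2.941, 0.277), RR gives ψ = 0.218, H_out = 7.431 kJ/mol
  T = 335.1 K: K = (2.770, 0.262), RR gives ψ = 0.176, H_out = 5.664 kJ/mol
  T = 333.6 K: K = (2.692, 0.255), RR gives ψ = 0.155, H_out = 4.792 kJ/mol
Linear interpolation between T = 332.0 (H_out = 3.826) and T = 333.6 (H_out = 4.792) on hF = 4.756 gives T ≈ 333.5 K, at which ψ = 0.15.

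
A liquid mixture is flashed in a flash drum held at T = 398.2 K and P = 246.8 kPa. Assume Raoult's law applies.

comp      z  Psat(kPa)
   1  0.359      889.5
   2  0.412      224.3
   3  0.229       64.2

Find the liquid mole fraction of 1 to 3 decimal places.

x_1 = 0.136

Raoult's law: Kᵢ = Pᵢˢᵃᵗ/P = Pᵢˢᵃᵗ/246.8.
  K_1 = 889.5/246.8 = 3.60413, K_2 = 224.3/246.8 = 0.90883, K_3 = 64.2/246.8 = 0.26013
Let ψ = V/F and solve Σ zᵢ(Kᵢ−1)/(1+ψ(Kᵢ−1)) = 0.
Feasibility: ΣzᵢKᵢ = 1.728, Σzᵢ/Kᵢ = 1.433 — both > 1, two phases present.
Newton iteration, ψ⁰ = 0.67:
  ψ = 0.670: g = -0.0354, g' = -0.820 → ψ = 0.627
  ψ = 0.627: g = -0.0007, g' = -0.791 → ψ = 0.626
Converged at ψ = 0.626.
Compositions from xᵢ = zᵢ/(1+ψ(Kᵢ−1)), yᵢ = Kᵢxᵢ:
  1: x = 0.136, y = 0.492
  2: x = 0.437, y = 0.397
  3: x = 0.427, y = 0.111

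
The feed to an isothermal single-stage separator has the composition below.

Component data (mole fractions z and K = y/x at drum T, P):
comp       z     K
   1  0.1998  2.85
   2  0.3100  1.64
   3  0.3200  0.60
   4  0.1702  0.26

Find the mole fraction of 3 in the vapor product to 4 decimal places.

y_3 = 0.2363

Material balance + equilibrium reduce to Σ zᵢ(Kᵢ−1)/(1+ψ(Kᵢ−1)) = 0.
g(0) = ΣzᵢKᵢ − 1 = 0.3141 and g(1) = 1 − Σzᵢ/Kᵢ = -0.4471, so a root lies in (0, 1).
Iterate (Newton) starting at ψ = 0.37:
  ψ = 0.3700: g = 0.05618, g' = -0.5713 → ψ = 0.4683
  ψ = 0.4683: g = 0.00043, g' = -0.5673 → ψ = 0.4691
Converged at ψ = 0.4691.
Compositions from xᵢ = zᵢ/(1+ψ(Kᵢ−1)), yᵢ = Kᵢxᵢ:
  1: x = 0.1070, y = 0.3049
  2: x = 0.2384, y = 0.3910
  3: x = 0.3939, y = 0.2363
  4: x = 0.2607, y = 0.0678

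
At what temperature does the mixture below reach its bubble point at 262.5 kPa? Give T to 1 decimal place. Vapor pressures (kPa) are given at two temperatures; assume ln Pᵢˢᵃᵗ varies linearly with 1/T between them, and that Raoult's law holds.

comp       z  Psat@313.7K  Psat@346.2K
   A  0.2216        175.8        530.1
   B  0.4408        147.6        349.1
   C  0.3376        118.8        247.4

T = 334.7 K

Bubble-point temperature: ΣzᵢPᵢˢᵃᵗ(T) = P. Interpolate ln Pᵢˢᵃᵗ = aᵢ + bᵢ/T.
  T = 313.7 K: ΣzᵢPᵢˢᵃᵗ = 144.13 kPa
  T = 346.2 K: ΣzᵢPᵢˢᵃᵗ = 354.88 kPa
  T = 329.9 K: ΣzᵢPᵢˢᵃᵗ = 230.33 kPa
  T = 338.0 K: ΣzᵢPᵢˢᵃᵗ = 286.84 kPa
  T = 333.9 K: ΣzᵢPᵢˢᵃᵗ = 256.99 kPa
  T = 335.9 K: ΣzᵢPᵢˢᵃᵗ = 271.23 kPa
Interpolating between 333.9 K and 335.9 K gives T ≈ 334.7 K.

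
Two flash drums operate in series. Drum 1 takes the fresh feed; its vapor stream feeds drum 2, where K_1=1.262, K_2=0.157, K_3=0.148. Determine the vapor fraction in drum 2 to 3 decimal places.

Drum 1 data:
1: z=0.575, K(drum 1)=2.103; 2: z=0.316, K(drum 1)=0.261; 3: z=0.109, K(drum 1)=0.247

V/F (drum 2) = 0.414

Drum 1:
Newton–Raphson from ψ₁ = 0.5:
  ψ₁ = 0.500: g = -0.0932, g' = -0.884 → ψ₁ = 0.394
  ψ₁ = 0.394: g = -0.0044, g' = -0.809 → ψ₁ = 0.389
Converged at ψ₁ = 0.389.
Drum-1 compositions:
  1: x = 0.402, y = 0.846
  2: x = 0.443, y = 0.116
  3: x = 0.154, y = 0.038
Drum-2 feed = drum-1 vapor: z₂ = (0.8462, 0.1157, 0.0381).
Drum 2:
Rachford–Rice: g(ψ₂) = Σ zᵢ(Kᵢ−1)/(1+ψ₂(Kᵢ−1)) = 0.
Feasibility: ΣzᵢKᵢ = 1.092, Σzᵢ/Kᵢ = 1.665 — both > 1, two phases present.
Newton–Raphson from ψ₂ = 0.66:
  ψ₂ = 0.660: g = -0.1051, g' = -0.604 → ψ₂ = 0.486
  ψ₂ = 0.486: g = -0.0241, g' = -0.362 → ψ₂ = 0.420
  ψ₂ = 0.420: g = -0.0018, g' = -0.311 → ψ₂ = 0.414
Converged at ψ₂ = 0.414.
  1: x = 0.763, y = 0.963
  2: x = 0.178, y = 0.028
  3: x = 0.059, y = 0.009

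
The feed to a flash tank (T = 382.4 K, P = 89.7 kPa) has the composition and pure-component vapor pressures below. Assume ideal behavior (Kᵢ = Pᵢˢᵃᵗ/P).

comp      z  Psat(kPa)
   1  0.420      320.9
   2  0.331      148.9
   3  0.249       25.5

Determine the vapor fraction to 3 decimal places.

ψ = 0.870

Raoult's law: Kᵢ = Pᵢˢᵃᵗ/P = Pᵢˢᵃᵗ/89.7.
  K_1 = 320.9/89.7 = 3.57748, K_2 = 148.9/89.7 = 1.65998, K_3 = 25.5/89.7 = 0.28428
Material balance + equilibrium reduce to Σ zᵢ(Kᵢ−1)/(1+ψ(Kᵢ−1)) = 0.
Check two-phase: ΣzᵢKᵢ = 2.123 > 1 and Σzᵢ/Kᵢ = 1.193 > 1, so g(0) = 1.123 > 0 and g(1) = -0.193 < 0.
Newton iteration, ψ⁰ = 0.61:
  ψ = 0.610: g = 0.2603, g' = -0.897 → ψ = 0.900
  ψ = 0.900: g = -0.0380, g' = -1.318 → ψ = 0.871
  ψ = 0.871: g = -0.0014, g' = -1.224 → ψ = 0.870
Converged at ψ = 0.870.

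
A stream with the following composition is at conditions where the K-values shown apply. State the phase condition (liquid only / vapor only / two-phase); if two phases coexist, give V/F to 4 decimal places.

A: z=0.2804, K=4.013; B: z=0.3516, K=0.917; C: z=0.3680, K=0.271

ΣzᵢKᵢ = 1.5474; Σzᵢ/Kᵢ = 1.8112.
Both exceed 1, so a two-phase solution exists.
Newton iteration, ψ⁰ = 0.65:
  ψ = 0.6500: g = -0.25515, g' = -1.0000 → ψ = 0.3948
  ψ = 0.3948: g = -0.02104, g' = -0.9191 → ψ = 0.3720
  ψ = 0.3720: g = 0.00019, g' = -0.9367 → ψ = 0.3722
Converged at ψ = 0.3722.

two-phase, V/F = 0.3722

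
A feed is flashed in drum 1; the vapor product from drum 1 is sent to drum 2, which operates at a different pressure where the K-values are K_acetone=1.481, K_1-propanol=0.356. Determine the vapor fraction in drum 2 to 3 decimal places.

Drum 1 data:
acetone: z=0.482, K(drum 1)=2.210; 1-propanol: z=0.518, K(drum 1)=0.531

Drum 1:
Material balance + equilibrium reduce to Σ zᵢ(Kᵢ−1)/(1+ψ₁(Kᵢ−1)) = 0.
Feasibility: ΣzᵢKᵢ = 1.340, Σzᵢ/Kᵢ = 1.194 — both > 1, two phases present.
Iterate (Newton) starting at ψ₁ = 0.42:
  ψ₁ = 0.420: g = 0.0842, g' = -0.487 → ψ₁ = 0.593
  ψ₁ = 0.593: g = 0.0031, g' = -0.458 → ψ₁ = 0.600
Converged at ψ₁ = 0.600.
Drum-1 compositions:
  acetone: x = 0.279, y = 0.617
  1-propanol: x = 0.721, y = 0.383
Drum-2 feed = drum-1 vapor: z₂ = (0.6173, 0.3827).
Drum 2:
Let ψ₂ = V/F and solve Σ zᵢ(Kᵢ−1)/(1+ψ₂(Kᵢ−1)) = 0.
g(0) = ΣzᵢKᵢ − 1 = 0.050 and g(1) = 1 − Σzᵢ/Kᵢ = -0.492, so a root lies in (0, 1).
Binary case is linear: z₁(K₁−1)(1+ψ₂(K₂−1)) + z₂(K₂−1)(1+ψ₂(K₁−1)) = 0
⇒ ψ₂ = [z₁(K₁−1)+z₂(K₂−1)] / [−(K₁−1)(K₂−1)] = 0.0505/0.3098 = 0.163
  acetone: x = 0.572, y = 0.848
  1-propanol: x = 0.428, y = 0.152

V/F (drum 2) = 0.163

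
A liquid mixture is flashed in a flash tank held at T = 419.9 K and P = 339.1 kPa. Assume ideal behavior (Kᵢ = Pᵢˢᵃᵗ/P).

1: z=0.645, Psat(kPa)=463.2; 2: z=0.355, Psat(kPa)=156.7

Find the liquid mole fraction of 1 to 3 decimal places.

Raoult's law: Kᵢ = Pᵢˢᵃᵗ/P = Pᵢˢᵃᵗ/339.1.
  K_1 = 463.2/339.1 = 1.36597, K_2 = 156.7/339.1 = 0.46211
Rachford–Rice: g(ψ) = Σ zᵢ(Kᵢ−1)/(1+ψ(Kᵢ−1)) = 0.
Check two-phase: ΣzᵢKᵢ = 1.045 > 1 and Σzᵢ/Kᵢ = 1.240 > 1, so g(0) = 0.045 > 0 and g(1) = -0.240 < 0.
Newton iteration, ψ⁰ = 0.52:
  ψ = 0.520: g = -0.0668, g' = -0.259 → ψ = 0.262
  ψ = 0.262: g = -0.0069, g' = -0.211 → ψ = 0.229
Converged at ψ = 0.229.
Compositions from xᵢ = zᵢ/(1+ψ(Kᵢ−1)), yᵢ = Kᵢxᵢ:
  1: x = 0.595, y = 0.813
  2: x = 0.405, y = 0.187

x_1 = 0.595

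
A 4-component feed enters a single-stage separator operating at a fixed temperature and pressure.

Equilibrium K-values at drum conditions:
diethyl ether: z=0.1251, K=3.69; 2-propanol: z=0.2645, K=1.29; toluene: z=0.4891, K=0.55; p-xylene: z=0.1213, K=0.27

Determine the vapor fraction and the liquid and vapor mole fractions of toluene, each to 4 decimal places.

ψ = 0.1184, x_toluene = 0.5166, y_toluene = 0.2841

Rachford–Rice: g(ψ) = Σ zᵢ(Kᵢ−1)/(1+ψ(Kᵢ−1)) = 0.
g(0) = ΣzᵢKᵢ − 1 = 0.1046 and g(1) = 1 − Σzᵢ/Kᵢ = -0.5775, so a root lies in (0, 1).
Newton–Raphson from ψ = 0.38:
  ψ = 0.3800: g = -0.15253, g' = -0.5073 → ψ = 0.0793
  ψ = 0.0793: g = 0.03007, g' = -0.8154 → ψ = 0.1162
  ψ = 0.1162: g = 0.00157, g' = -0.7337 → ψ = 0.1184
Converged at ψ = 0.1184.
Compositions from xᵢ = zᵢ/(1+ψ(Kᵢ−1)), yᵢ = Kᵢxᵢ:
  diethyl ether: x = 0.0949, y = 0.3501
  2-propanol: x = 0.2557, y = 0.3299
  toluene: x = 0.5166, y = 0.2841
  p-xylene: x = 0.1328, y = 0.0358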